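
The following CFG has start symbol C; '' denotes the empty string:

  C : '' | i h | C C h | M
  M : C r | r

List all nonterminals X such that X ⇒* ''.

{ C }

Directly nullable (have an ''-production): C.
No other nonterminal has a production whose RHS symbols are all nullable.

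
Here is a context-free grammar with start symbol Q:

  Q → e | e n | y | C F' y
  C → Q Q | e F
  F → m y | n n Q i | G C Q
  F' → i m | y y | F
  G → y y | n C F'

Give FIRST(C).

From C → Q Q: add FIRST(Q) = { e, y }.
C → e F contributes {e}.
Union: FIRST(C) = { e, y }.

{ e, y }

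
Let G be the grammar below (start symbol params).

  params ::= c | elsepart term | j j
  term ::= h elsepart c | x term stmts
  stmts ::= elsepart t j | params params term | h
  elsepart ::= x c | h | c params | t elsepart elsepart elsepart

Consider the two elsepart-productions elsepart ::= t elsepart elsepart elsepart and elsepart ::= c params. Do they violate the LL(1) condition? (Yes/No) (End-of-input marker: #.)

FIRST(t elsepart elsepart elsepart) = { t } and FIRST(c params) = { c }.
The FIRST sets are disjoint and neither alternative is nullable — no conflict.

No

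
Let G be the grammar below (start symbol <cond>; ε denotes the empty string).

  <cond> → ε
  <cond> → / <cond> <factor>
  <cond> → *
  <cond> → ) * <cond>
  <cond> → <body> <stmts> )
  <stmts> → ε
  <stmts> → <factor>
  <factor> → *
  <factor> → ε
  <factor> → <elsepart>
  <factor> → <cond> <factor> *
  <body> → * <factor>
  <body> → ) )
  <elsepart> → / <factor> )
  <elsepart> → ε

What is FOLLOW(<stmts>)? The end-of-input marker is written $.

In <cond> → <body> <stmts> ): add FIRST()) = { ) }.
Union: FOLLOW(<stmts>) = { ) }.

{ ) }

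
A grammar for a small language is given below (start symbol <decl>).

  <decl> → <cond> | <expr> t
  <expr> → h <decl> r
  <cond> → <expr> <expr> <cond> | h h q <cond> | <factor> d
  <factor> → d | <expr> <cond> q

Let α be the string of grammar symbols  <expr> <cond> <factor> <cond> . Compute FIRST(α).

Add FIRST(<expr>) = { h }; <expr> is not nullable, stop.

{ h }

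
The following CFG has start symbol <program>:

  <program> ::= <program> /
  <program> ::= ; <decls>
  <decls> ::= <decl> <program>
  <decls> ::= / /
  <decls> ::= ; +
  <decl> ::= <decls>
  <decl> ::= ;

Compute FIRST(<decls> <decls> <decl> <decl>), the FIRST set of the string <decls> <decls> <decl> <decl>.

{ /, ; }

Add FIRST(<decls>) = { /, ; }; <decls> is not nullable, stop.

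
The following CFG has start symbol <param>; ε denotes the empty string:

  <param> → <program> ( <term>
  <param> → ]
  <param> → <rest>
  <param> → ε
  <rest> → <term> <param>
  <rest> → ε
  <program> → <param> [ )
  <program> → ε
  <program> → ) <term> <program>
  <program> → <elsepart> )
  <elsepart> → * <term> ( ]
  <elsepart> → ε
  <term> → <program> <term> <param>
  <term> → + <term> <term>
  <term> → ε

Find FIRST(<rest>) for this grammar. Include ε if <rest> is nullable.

{ (, ), *, +, [, ], ε }

From <rest> → <term> <param>: <term>, <param> nullable, take FIRST(<term>) ∪ FIRST(<param>) = { (, ), *, +, [, ] }; also ε since the whole RHS is nullable.
<rest> → ε contributes ε.
Union: FIRST(<rest>) = { (, ), *, +, [, ], ε }.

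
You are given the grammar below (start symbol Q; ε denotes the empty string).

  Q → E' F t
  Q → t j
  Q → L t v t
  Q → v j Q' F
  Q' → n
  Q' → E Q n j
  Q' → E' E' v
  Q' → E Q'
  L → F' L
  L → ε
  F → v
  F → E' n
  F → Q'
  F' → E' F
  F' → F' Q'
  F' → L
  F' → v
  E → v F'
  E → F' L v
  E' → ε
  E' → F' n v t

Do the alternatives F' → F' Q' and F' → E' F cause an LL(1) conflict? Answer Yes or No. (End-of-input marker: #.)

FIRST(F' Q') = { n, v } and FIRST(E' F) = { n, v }.
Both contain n, so the two alternatives are not disjoint — LL(1) conflict.

Yes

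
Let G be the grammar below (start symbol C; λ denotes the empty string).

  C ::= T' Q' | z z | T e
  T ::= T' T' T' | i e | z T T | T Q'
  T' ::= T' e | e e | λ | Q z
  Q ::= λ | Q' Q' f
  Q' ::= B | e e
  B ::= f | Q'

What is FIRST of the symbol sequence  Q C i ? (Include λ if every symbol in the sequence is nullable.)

{ e, f, i, z }

Add FIRST(Q)\{λ} = { e, f }; Q is nullable, continue.
Add FIRST(C) = { e, f, i, z }; C is not nullable, stop.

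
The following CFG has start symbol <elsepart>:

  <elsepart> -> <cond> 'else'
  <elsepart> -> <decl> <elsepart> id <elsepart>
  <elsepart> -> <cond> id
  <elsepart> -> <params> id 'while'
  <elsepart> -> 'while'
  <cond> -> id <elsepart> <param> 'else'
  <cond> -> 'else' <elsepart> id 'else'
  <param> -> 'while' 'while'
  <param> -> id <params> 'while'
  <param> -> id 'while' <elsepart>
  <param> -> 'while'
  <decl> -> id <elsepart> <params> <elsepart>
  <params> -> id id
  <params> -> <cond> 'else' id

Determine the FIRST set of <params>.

<params> -> id id contributes {id}.
From <params> -> <cond> 'else' id: add FIRST(<cond>) = { 'else', id }.
Union: FIRST(<params>) = { 'else', id }.

{ 'else', id }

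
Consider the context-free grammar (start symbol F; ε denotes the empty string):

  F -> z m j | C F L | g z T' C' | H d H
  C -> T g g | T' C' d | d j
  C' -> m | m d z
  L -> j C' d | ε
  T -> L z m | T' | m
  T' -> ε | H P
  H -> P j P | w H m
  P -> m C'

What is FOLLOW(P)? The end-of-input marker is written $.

{ $, d, g, j, m }

In T' -> H P: P is at the end, add FOLLOW(T') = { g, m }.
In H -> P j P: add FIRST(j P) = { j }.
In H -> P j P: P is at the end, add FOLLOW(H) = { $, d, j, m }.
Union: FOLLOW(P) = { $, d, g, j, m }.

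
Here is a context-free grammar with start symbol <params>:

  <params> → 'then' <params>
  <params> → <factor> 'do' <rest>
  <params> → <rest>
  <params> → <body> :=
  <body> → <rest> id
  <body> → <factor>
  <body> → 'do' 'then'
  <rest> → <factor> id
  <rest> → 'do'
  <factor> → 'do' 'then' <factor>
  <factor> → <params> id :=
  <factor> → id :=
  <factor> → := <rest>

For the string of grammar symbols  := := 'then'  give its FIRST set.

{ := }

:= is a terminal; add {:=} and stop.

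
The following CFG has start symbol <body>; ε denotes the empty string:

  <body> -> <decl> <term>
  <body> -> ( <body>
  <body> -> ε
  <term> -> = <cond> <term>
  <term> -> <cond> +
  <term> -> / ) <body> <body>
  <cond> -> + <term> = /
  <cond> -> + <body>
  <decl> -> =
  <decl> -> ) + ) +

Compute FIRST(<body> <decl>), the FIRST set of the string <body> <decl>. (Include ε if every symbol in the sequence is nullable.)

Add FIRST(<body>)\{ε} = { (, ), = }; <body> is nullable, continue.
Add FIRST(<decl>) = { ), = }; <decl> is not nullable, stop.

{ (, ), = }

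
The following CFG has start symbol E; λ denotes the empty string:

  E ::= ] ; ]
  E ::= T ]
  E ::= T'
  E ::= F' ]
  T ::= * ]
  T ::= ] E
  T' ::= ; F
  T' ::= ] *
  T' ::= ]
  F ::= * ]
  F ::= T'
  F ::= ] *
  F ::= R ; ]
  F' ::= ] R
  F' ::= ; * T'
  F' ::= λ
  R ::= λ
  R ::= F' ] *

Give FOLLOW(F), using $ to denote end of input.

{ $, ] }

In T' ::= ; F: F is at the end, add FOLLOW(T') = { $, ] }.
Union: FOLLOW(F) = { $, ] }.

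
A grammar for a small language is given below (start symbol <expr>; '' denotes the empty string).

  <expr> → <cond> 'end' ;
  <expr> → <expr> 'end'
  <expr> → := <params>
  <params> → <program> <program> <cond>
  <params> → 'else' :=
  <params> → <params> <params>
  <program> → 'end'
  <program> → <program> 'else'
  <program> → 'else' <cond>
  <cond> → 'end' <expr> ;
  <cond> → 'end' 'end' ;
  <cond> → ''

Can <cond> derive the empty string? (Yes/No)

<cond> has an ''-production, so <cond> ⇒ ''.

Yes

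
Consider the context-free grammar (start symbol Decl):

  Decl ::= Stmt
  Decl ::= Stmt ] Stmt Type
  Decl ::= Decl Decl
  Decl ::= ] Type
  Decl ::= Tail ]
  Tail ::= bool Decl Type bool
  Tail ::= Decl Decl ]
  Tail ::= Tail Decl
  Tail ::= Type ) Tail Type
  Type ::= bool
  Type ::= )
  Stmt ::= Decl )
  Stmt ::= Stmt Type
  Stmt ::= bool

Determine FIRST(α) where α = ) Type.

) is a terminal; add {)} and stop.

{ ) }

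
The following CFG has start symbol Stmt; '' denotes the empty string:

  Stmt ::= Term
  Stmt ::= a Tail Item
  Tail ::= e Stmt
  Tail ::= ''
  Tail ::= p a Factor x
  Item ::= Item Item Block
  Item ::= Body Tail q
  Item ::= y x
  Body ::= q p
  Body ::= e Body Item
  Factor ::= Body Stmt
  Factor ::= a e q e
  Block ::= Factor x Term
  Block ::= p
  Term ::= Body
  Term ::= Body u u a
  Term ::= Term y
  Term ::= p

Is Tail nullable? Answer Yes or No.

Yes

Tail has an ''-production, so Tail ⇒ ''.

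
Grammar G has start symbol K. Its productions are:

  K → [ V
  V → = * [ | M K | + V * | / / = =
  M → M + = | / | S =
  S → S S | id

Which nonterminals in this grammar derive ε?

No nonterminal has an empty production or an RHS whose symbols are all nullable.

{ } (none)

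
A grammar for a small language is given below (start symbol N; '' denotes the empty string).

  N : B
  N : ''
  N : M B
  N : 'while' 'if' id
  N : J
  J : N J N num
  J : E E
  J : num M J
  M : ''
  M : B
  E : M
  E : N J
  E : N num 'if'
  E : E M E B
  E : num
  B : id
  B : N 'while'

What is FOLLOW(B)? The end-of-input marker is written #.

In N : B: B is at the end, add FOLLOW(N) = { #, 'while', id, num }.
In N : M B: B is at the end, add FOLLOW(N) = { #, 'while', id, num }.
In M : B: B is at the end, add FOLLOW(M) = { #, 'while', id, num }.
In E : E M E B: B is at the end, add FOLLOW(E) = { #, 'while', id, num }.
Union: FOLLOW(B) = { #, 'while', id, num }.

{ #, 'while', id, num }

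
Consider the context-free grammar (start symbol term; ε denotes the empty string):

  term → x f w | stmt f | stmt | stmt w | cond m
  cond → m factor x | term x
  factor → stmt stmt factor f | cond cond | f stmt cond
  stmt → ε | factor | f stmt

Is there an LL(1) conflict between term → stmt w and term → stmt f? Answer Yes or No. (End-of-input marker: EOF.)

FIRST(stmt w) = { f, m, w, x } and FIRST(stmt f) = { f, m, w, x }.
Both contain f, so the two alternatives are not disjoint — LL(1) conflict.

Yes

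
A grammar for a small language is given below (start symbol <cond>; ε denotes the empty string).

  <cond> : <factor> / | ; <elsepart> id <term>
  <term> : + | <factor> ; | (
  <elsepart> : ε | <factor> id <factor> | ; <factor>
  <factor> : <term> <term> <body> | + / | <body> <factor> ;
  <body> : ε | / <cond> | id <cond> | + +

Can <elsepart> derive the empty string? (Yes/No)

Yes

<elsepart> has an ε-production, so <elsepart> ⇒ ε.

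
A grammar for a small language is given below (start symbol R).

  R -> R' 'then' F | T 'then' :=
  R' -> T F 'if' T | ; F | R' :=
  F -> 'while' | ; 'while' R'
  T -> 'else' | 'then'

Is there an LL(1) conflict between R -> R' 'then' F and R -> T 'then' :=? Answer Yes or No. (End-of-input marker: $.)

Yes

FIRST(R' 'then' F) = { 'else', 'then', ; } and FIRST(T 'then' :=) = { 'else', 'then' }.
Both contain 'else', so the two alternatives are not disjoint — LL(1) conflict.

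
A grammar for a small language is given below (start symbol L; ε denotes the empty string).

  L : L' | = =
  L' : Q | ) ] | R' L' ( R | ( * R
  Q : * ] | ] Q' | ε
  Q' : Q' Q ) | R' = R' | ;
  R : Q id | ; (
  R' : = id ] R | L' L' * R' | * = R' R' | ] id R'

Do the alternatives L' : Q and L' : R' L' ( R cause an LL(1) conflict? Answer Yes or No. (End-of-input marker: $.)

Yes

FIRST(Q) = { *, ], ε } and FIRST(R' L' ( R) = { (, ), *, =, ] }.
Both contain *, so the two alternatives are not disjoint — LL(1) conflict.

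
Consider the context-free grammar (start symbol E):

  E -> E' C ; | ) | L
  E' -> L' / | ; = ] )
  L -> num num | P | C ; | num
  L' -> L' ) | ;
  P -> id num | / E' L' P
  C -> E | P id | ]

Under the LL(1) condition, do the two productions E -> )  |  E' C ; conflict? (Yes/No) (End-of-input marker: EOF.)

No

FIRST()) = { ) } and FIRST(E' C ;) = { ; }.
The FIRST sets are disjoint and neither alternative is nullable — no conflict.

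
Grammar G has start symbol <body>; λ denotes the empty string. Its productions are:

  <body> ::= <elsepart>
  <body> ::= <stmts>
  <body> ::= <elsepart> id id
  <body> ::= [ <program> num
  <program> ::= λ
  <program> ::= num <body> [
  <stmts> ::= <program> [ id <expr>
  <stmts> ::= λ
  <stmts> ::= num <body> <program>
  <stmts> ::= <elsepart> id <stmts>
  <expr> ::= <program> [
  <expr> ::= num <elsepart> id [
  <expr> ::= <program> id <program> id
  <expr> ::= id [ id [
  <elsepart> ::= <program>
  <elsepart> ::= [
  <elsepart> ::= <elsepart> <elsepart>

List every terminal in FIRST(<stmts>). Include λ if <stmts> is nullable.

{ [, id, num, λ }

From <stmts> ::= <program> [ id <expr>: <program> nullable, take FIRST(<program>) ∪ {[} = { [, num }.
<stmts> ::= λ contributes λ.
<stmts> ::= num <body> <program> contributes {num}.
From <stmts> ::= <elsepart> id <stmts>: <elsepart> nullable, take FIRST(<elsepart>) ∪ {id} = { [, id, num }.
Union: FIRST(<stmts>) = { [, id, num, λ }.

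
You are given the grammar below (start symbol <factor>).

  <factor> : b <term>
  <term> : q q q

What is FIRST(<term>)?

{ q }

<term> : q q q contributes {q}.
Union: FIRST(<term>) = { q }.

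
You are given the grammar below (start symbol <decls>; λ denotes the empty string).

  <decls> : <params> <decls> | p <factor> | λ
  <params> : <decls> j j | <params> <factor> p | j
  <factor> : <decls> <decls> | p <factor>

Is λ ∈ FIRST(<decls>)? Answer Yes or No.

<decls> has an λ-production, so <decls> ⇒ λ.

Yes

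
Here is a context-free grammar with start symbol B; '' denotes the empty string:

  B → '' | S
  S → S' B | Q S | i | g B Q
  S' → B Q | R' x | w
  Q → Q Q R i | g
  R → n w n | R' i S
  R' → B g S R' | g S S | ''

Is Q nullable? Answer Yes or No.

Nullable nonterminals: B, R'.
No production of Q has an RHS whose symbols are all nullable, so Q is not nullable.

No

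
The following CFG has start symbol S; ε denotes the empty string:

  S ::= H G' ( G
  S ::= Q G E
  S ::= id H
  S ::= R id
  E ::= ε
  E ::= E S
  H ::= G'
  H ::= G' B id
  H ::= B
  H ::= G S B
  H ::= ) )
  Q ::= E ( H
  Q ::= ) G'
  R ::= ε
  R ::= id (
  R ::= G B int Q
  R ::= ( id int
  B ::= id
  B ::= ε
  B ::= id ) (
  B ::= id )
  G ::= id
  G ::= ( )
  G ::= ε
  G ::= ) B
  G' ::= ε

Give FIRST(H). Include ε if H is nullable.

{ (, ), id, int, ε }

From H ::= G': add FIRST(G') = { ε } (including ε since G' is nullable).
From H ::= G' B id: G', B nullable, take FIRST(G') ∪ FIRST(B) ∪ {id} = { id }.
From H ::= B: add FIRST(B) = { id, ε } (including ε since B is nullable).
From H ::= G S B: G nullable, take FIRST(G) ∪ FIRST(S) = { (, ), id, int }.
H ::= ) ) contributes {)}.
Union: FIRST(H) = { (, ), id, int, ε }.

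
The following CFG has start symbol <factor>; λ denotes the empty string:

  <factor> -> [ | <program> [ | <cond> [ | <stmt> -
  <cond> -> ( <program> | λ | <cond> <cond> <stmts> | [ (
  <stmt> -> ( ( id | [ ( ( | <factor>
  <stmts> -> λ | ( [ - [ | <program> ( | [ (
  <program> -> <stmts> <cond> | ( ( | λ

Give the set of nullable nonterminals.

Directly nullable (have an λ-production): <cond>, <stmts>, <program>.
No other nonterminal has a production whose RHS symbols are all nullable.

{ <cond>, <program>, <stmts> }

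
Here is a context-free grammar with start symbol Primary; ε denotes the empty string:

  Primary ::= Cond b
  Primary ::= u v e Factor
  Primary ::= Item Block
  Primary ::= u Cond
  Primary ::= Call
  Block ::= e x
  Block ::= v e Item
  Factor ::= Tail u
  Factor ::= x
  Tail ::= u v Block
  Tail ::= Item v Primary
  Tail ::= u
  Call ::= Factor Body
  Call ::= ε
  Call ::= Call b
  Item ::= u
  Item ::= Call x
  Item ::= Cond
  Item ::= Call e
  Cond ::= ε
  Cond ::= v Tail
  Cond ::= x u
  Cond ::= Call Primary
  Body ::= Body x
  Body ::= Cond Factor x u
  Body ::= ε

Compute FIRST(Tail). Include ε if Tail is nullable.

{ b, e, u, v, x }

Tail ::= u v Block contributes {u}.
From Tail ::= Item v Primary: Item nullable, take FIRST(Item) ∪ {v} = { b, e, u, v, x }.
Tail ::= u contributes {u}.
Union: FIRST(Tail) = { b, e, u, v, x }.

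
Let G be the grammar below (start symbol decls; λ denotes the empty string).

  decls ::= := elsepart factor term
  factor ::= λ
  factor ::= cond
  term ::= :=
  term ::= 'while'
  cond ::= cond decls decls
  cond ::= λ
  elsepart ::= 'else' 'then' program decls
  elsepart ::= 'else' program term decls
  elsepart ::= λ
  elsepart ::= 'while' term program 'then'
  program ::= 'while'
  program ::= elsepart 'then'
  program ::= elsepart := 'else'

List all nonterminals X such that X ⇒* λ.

Directly nullable (have an λ-production): factor, cond, elsepart.
No other nonterminal has a production whose RHS symbols are all nullable.

{ cond, elsepart, factor }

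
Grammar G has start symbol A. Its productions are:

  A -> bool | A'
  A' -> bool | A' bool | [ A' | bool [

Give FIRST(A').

{ [, bool }

A' -> bool contributes {bool}.
From A' -> A' bool: add FIRST(A') = { [, bool }.
A' -> [ A' contributes {[}.
A' -> bool [ contributes {bool}.
Union: FIRST(A') = { [, bool }.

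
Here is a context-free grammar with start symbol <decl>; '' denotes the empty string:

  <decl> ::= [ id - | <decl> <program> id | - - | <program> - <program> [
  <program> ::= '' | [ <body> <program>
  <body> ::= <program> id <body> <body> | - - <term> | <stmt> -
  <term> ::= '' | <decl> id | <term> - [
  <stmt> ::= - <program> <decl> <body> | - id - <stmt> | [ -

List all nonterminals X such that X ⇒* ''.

Directly nullable (have an ''-production): <program>, <term>.
No other nonterminal has a production whose RHS symbols are all nullable.

{ <program>, <term> }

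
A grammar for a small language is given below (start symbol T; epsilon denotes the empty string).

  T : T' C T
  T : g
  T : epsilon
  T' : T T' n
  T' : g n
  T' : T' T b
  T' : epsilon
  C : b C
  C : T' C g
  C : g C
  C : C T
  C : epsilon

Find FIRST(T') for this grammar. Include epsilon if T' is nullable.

{ b, g, n, epsilon }

From T' : T T' n: T, T' nullable, take FIRST(T) ∪ FIRST(T') ∪ {n} = { b, g, n }.
T' : g n contributes {g}.
From T' : T' T b: T', T nullable, take FIRST(T') ∪ FIRST(T) ∪ {b} = { b, g, n }.
T' : epsilon contributes epsilon.
Union: FIRST(T') = { b, g, n, epsilon }.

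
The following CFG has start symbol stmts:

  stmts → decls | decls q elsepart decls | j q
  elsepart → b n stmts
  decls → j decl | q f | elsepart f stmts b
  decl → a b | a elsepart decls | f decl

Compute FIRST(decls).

decls → j decl contributes {j}.
decls → q f contributes {q}.
From decls → elsepart f stmts b: add FIRST(elsepart) = { b }.
Union: FIRST(decls) = { b, j, q }.

{ b, j, q }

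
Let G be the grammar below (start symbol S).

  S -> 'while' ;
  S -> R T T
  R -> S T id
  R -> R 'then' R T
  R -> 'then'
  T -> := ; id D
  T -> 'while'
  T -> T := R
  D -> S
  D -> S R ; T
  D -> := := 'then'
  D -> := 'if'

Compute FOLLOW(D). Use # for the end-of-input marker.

In T -> := ; id D: D is at the end, add FOLLOW(T) = { #, 'then', 'while', :=, ;, id }.
Union: FOLLOW(D) = { #, 'then', 'while', :=, ;, id }.

{ #, 'then', 'while', :=, ;, id }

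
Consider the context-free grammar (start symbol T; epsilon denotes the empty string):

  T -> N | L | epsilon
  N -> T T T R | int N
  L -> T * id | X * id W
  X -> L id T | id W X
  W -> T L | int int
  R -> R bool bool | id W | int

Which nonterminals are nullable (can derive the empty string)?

{ T }

Directly nullable (have an epsilon-production): T.
No other nonterminal has a production whose RHS symbols are all nullable.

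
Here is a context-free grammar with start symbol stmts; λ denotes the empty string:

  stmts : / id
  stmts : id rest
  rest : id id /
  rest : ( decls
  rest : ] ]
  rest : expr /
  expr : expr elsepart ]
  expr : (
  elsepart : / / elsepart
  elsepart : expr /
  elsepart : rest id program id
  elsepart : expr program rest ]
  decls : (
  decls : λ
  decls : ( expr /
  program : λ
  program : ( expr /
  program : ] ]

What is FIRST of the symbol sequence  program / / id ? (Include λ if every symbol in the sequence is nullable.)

{ (, /, ] }

Add FIRST(program)\{λ} = { (, ] }; program is nullable, continue.
/ is a terminal; add {/} and stop.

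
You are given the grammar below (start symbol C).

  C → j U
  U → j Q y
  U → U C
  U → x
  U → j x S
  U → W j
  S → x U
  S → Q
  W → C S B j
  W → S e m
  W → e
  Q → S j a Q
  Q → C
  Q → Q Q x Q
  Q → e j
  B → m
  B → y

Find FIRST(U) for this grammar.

{ e, j, x }

U → j Q y contributes {j}.
From U → U C: add FIRST(U) = { e, j, x }.
U → x contributes {x}.
U → j x S contributes {j}.
From U → W j: add FIRST(W) = { e, j, x }.
Union: FIRST(U) = { e, j, x }.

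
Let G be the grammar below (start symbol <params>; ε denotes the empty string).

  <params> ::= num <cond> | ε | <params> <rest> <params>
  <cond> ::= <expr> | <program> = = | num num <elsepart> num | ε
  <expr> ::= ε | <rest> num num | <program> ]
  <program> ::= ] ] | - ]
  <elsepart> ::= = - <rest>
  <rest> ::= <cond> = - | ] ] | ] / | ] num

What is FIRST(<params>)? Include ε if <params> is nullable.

{ -, =, ], num, ε }

<params> ::= num <cond> contributes {num}.
<params> ::= ε contributes ε.
From <params> ::= <params> <rest> <params>: <params> nullable, take FIRST(<params>) ∪ FIRST(<rest>) = { -, =, ], num }.
Union: FIRST(<params>) = { -, =, ], num, ε }.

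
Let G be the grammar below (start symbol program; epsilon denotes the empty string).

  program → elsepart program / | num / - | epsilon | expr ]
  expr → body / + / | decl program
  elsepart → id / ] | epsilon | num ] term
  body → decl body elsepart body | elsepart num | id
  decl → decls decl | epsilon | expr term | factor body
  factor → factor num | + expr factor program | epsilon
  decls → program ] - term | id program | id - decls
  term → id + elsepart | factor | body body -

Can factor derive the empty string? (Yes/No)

Yes

factor has an epsilon-production, so factor ⇒ epsilon.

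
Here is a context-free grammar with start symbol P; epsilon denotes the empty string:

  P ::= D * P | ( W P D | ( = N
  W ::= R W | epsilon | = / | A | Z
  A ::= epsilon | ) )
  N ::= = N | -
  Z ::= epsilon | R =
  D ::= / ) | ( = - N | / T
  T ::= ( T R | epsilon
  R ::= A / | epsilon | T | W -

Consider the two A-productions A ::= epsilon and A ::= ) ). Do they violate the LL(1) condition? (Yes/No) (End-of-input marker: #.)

FIRST(epsilon) = { epsilon } and FIRST() )) = { ) }.
The first is nullable but FOLLOW(A) = { (, -, / } is disjoint from FIRST of the second.

No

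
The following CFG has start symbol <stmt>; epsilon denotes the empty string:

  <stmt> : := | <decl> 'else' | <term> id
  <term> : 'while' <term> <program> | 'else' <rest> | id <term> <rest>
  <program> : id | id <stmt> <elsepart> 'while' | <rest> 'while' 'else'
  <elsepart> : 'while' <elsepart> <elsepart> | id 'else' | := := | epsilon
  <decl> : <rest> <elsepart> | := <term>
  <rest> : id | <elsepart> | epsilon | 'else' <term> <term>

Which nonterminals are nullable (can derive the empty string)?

Directly nullable (have an epsilon-production): <elsepart>, <rest>.
<decl> : <rest> <elsepart> with every symbol nullable, so <decl> is nullable.
No other nonterminal has a production whose RHS symbols are all nullable.

{ <decl>, <elsepart>, <rest> }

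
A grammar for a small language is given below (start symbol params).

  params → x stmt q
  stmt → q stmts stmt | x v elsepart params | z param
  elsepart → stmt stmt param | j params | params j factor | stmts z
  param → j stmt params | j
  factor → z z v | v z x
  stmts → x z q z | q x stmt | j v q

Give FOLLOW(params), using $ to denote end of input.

params is the start symbol, so $ ∈ FOLLOW(params).
In stmt → x v elsepart params: params is at the end, add FOLLOW(stmt) = { j, q, x, z }.
In elsepart → j params: params is at the end, add FOLLOW(elsepart) = { x }.
In elsepart → params j factor: add FIRST(j factor) = { j }.
In param → j stmt params: params is at the end, add FOLLOW(param) = { j, q, x, z }.
Union: FOLLOW(params) = { $, j, q, x, z }.

{ $, j, q, x, z }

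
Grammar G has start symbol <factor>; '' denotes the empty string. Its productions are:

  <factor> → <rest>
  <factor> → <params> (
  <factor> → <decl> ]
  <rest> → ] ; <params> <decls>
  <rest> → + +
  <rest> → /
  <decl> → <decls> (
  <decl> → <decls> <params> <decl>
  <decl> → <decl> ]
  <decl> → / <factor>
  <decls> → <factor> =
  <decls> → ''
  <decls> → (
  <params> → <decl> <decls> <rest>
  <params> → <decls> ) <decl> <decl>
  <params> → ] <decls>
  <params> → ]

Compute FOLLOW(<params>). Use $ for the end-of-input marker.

In <factor> → <params> (: add FIRST(() = { ( }.
In <rest> → ] ; <params> <decls>: add FIRST(<decls>)\{''} = { (, ), +, /, ] }.
  Since <decls> is nullable, also add FOLLOW(<rest>) = { $, (, ), +, /, =, ] }.
In <decl> → <decls> <params> <decl>: add FIRST(<decl>) = { (, ), +, /, ] }.
Union: FOLLOW(<params>) = { $, (, ), +, /, =, ] }.

{ $, (, ), +, /, =, ] }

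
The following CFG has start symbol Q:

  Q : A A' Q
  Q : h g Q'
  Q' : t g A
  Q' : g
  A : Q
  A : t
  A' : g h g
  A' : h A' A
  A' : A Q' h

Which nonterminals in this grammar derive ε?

{ } (none)

No nonterminal has an empty production or an RHS whose symbols are all nullable.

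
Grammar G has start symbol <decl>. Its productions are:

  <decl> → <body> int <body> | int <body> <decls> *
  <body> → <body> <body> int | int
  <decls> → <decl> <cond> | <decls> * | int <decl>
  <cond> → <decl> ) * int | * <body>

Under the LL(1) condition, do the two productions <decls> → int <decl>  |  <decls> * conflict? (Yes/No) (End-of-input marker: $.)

FIRST(int <decl>) = { int } and FIRST(<decls> *) = { int }.
Both contain int, so the two alternatives are not disjoint — LL(1) conflict.

Yes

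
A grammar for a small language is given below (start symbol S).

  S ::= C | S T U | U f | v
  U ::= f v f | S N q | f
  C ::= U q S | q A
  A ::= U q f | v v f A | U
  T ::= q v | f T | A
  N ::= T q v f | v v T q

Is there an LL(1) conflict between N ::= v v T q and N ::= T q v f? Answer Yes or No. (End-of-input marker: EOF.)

FIRST(v v T q) = { v } and FIRST(T q v f) = { f, q, v }.
Both contain v, so the two alternatives are not disjoint — LL(1) conflict.

Yes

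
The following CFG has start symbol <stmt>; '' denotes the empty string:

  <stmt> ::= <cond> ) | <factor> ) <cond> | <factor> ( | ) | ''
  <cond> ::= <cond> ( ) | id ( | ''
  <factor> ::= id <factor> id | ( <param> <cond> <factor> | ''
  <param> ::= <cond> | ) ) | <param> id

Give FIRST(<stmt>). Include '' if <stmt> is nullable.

From <stmt> ::= <cond> ): <cond> nullable, take FIRST(<cond>) ∪ {)} = { (, ), id }.
From <stmt> ::= <factor> ) <cond>: <factor> nullable, take FIRST(<factor>) ∪ {)} = { (, ), id }.
From <stmt> ::= <factor> (: <factor> nullable, take FIRST(<factor>) ∪ {(} = { (, id }.
<stmt> ::= ) contributes {)}.
<stmt> ::= '' contributes ''.
Union: FIRST(<stmt>) = { (, ), id, '' }.

{ (, ), id, '' }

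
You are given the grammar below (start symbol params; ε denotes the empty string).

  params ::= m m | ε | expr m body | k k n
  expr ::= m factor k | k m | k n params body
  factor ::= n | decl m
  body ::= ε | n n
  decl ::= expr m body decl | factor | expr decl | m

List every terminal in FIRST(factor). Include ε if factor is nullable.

factor ::= n contributes {n}.
From factor ::= decl m: add FIRST(decl) = { k, m, n }.
Union: FIRST(factor) = { k, m, n }.

{ k, m, n }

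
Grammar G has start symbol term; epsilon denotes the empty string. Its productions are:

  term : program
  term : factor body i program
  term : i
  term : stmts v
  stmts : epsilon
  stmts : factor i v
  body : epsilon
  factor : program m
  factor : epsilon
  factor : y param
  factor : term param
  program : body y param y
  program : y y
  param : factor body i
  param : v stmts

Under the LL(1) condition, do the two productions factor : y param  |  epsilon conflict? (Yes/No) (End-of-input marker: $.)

FIRST(y param) = { y } and FIRST(epsilon) = { epsilon }.
The second is nullable but FOLLOW(factor) = { i } is disjoint from FIRST of the first.

No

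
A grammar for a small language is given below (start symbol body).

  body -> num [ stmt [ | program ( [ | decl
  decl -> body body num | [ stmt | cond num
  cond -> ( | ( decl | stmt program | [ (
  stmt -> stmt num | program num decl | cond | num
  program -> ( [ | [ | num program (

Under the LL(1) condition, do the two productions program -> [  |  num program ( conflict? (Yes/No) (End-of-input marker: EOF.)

No

FIRST([) = { [ } and FIRST(num program () = { num }.
The FIRST sets are disjoint and neither alternative is nullable — no conflict.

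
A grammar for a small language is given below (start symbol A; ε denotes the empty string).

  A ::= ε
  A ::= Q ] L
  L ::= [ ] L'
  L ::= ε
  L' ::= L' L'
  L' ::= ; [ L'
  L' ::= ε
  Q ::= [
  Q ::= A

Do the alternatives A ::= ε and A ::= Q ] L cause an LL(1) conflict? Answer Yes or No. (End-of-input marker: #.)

FIRST(ε) = { ε } and FIRST(Q ] L) = { [, ] }.
The first alternative is nullable and FOLLOW(A) = { #, ] } shares ] with FIRST of the second — conflict.

Yes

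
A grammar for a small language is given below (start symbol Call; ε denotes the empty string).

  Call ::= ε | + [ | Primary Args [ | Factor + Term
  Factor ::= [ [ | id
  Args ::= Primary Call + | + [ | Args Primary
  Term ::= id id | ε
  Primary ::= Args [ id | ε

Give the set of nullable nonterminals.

Directly nullable (have an ε-production): Call, Term, Primary.
No other nonterminal has a production whose RHS symbols are all nullable.

{ Call, Primary, Term }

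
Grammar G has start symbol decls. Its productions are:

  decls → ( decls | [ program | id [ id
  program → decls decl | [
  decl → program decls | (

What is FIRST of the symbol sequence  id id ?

{ id }

id is a terminal; add {id} and stop.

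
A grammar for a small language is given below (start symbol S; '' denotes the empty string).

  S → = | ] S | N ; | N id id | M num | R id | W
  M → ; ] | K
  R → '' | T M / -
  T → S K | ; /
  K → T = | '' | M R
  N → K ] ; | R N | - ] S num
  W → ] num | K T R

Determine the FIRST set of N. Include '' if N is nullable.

{ -, ;, =, ], id, num }

From N → K ] ;: K nullable, take FIRST(K) ∪ {]} = { -, ;, =, ], id, num }.
From N → R N: R nullable, take FIRST(R) ∪ FIRST(N) = { -, ;, =, ], id, num }.
N → - ] S num contributes {-}.
Union: FIRST(N) = { -, ;, =, ], id, num }.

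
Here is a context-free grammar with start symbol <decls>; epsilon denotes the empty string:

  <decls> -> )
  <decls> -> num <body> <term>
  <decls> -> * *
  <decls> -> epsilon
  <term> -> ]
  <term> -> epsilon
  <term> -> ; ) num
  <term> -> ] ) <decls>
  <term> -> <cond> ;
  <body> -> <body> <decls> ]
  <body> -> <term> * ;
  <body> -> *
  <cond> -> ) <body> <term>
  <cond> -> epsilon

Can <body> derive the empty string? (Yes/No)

Nullable nonterminals: <cond>, <decls>, <term>.
No production of <body> has an RHS whose symbols are all nullable, so <body> is not nullable.

No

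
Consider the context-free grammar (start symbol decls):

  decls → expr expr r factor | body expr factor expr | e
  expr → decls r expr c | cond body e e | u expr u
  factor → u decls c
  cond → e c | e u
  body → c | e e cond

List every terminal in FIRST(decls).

{ c, e, u }

From decls → expr expr r factor: add FIRST(expr) = { c, e, u }.
From decls → body expr factor expr: add FIRST(body) = { c, e }.
decls → e contributes {e}.
Union: FIRST(decls) = { c, e, u }.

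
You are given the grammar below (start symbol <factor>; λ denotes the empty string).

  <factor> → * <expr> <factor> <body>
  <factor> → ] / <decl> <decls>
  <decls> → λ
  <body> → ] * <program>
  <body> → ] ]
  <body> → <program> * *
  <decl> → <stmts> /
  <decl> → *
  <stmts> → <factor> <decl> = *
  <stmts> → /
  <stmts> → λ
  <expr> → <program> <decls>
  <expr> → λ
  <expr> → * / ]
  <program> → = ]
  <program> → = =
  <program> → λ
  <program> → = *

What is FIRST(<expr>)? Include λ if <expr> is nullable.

{ *, =, λ }

From <expr> → <program> <decls>: <program>, <decls> nullable, take FIRST(<program>) ∪ FIRST(<decls>) = { = }; also λ since the whole RHS is nullable.
<expr> → λ contributes λ.
<expr> → * / ] contributes {*}.
Union: FIRST(<expr>) = { *, =, λ }.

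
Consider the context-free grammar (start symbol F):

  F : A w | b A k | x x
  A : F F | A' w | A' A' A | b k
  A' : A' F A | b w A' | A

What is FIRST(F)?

From F : A w: add FIRST(A) = { b, x }.
F : b A k contributes {b}.
F : x x contributes {x}.
Union: FIRST(F) = { b, x }.

{ b, x }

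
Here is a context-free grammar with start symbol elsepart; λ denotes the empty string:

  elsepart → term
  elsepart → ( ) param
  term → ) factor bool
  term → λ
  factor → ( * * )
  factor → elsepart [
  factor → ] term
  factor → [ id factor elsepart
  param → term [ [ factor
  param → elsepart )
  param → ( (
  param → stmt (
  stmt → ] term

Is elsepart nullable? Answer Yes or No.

Yes

elsepart → term and each of term is nullable, so elsepart ⇒* λ.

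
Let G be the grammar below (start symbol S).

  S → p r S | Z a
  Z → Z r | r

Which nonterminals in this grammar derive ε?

No nonterminal has an empty production or an RHS whose symbols are all nullable.

{ } (none)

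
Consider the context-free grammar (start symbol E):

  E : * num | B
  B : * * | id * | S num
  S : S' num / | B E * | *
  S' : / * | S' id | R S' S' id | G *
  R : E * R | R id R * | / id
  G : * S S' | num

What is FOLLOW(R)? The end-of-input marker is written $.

In S' : R S' S' id: add FIRST(S' S' id) = { *, /, id, num }.
In R : E * R: R is at the end, add FOLLOW(R) = { *, /, id, num }.
In R : R id R *: add FIRST(id R *) = { id }.
In R : R id R *: add FIRST(*) = { * }.
Union: FOLLOW(R) = { *, /, id, num }.

{ *, /, id, num }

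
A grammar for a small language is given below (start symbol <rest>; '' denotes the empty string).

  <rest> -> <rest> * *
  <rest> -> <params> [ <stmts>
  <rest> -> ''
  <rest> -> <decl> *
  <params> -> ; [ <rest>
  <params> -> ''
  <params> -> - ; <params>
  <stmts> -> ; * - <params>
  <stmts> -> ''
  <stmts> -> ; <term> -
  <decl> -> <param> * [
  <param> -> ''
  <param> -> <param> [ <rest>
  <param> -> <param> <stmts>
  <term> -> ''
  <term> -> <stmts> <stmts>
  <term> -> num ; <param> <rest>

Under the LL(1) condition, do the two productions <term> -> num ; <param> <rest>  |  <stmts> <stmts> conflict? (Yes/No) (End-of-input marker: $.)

FIRST(num ; <param> <rest>) = { num } and FIRST(<stmts> <stmts>) = { ;, '' }.
The second is nullable but FOLLOW(<term>) = { - } is disjoint from FIRST of the first.

No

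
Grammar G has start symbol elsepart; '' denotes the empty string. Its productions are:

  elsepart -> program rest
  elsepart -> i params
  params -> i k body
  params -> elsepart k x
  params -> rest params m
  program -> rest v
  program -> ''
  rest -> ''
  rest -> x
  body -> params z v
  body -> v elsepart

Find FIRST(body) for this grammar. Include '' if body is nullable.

From body -> params z v: add FIRST(params) = { i, k, v, x }.
body -> v elsepart contributes {v}.
Union: FIRST(body) = { i, k, v, x }.

{ i, k, v, x }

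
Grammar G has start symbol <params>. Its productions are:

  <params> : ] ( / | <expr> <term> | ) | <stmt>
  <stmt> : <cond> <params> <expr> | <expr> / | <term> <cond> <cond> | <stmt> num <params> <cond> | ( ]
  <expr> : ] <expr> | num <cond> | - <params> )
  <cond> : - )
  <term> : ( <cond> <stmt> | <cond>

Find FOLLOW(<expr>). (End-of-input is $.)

In <params> : <expr> <term>: add FIRST(<term>) = { (, - }.
In <stmt> : <cond> <params> <expr>: <expr> is at the end, add FOLLOW(<stmt>) = { $, ), -, ], num }.
In <stmt> : <expr> /: add FIRST(/) = { / }.
In <expr> : ] <expr>: <expr> is at the end, add FOLLOW(<expr>) = { $, (, ), -, /, ], num }.
Union: FOLLOW(<expr>) = { $, (, ), -, /, ], num }.

{ $, (, ), -, /, ], num }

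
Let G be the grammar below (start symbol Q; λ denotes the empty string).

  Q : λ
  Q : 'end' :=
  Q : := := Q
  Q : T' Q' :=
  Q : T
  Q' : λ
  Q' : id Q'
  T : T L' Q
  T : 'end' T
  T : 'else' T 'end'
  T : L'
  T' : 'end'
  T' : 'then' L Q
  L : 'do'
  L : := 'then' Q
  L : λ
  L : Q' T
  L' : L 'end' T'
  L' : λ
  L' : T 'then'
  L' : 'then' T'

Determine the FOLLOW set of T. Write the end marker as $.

In Q : T: T is at the end, add FOLLOW(Q) = { $, 'do', 'else', 'end', 'then', :=, id }.
In T : T L' Q: add FIRST(L' Q)\{λ} = { 'do', 'else', 'end', 'then', :=, id }.
  Since L' Q is nullable, also add FOLLOW(T) = { $, 'do', 'else', 'end', 'then', :=, id }.
In T : 'end' T: T is at the end, add FOLLOW(T) = { $, 'do', 'else', 'end', 'then', :=, id }.
In T : 'else' T 'end': add FIRST('end') = { 'end' }.
In L : Q' T: T is at the end, add FOLLOW(L) = { $, 'do', 'else', 'end', 'then', :=, id }.
In L' : T 'then': add FIRST('then') = { 'then' }.
Union: FOLLOW(T) = { $, 'do', 'else', 'end', 'then', :=, id }.

{ $, 'do', 'else', 'end', 'then', :=, id }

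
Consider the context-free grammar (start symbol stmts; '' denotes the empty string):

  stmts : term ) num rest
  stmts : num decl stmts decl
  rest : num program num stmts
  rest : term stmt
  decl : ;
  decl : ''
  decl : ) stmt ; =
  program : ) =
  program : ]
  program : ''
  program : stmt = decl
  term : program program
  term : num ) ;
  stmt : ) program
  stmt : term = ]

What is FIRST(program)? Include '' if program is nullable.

program : ) = contributes {)}.
program : ] contributes {]}.
program : '' contributes ''.
From program : stmt = decl: add FIRST(stmt) = { ), =, ], num }.
Union: FIRST(program) = { ), =, ], num, '' }.

{ ), =, ], num, '' }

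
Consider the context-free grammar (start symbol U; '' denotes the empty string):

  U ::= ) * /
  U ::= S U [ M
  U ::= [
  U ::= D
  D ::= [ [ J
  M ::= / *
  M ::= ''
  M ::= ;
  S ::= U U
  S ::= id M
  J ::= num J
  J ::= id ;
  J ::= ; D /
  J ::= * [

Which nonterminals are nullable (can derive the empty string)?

{ M }

Directly nullable (have an ''-production): M.
No other nonterminal has a production whose RHS symbols are all nullable.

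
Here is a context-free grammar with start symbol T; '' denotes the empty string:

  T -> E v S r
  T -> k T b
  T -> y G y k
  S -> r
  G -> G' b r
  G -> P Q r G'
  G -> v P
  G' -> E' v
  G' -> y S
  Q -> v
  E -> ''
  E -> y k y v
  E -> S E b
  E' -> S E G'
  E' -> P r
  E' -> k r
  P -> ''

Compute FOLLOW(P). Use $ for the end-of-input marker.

In G -> P Q r G': add FIRST(Q r G') = { v }.
In G -> v P: P is at the end, add FOLLOW(G) = { y }.
In E' -> P r: add FIRST(r) = { r }.
Union: FOLLOW(P) = { r, v, y }.

{ r, v, y }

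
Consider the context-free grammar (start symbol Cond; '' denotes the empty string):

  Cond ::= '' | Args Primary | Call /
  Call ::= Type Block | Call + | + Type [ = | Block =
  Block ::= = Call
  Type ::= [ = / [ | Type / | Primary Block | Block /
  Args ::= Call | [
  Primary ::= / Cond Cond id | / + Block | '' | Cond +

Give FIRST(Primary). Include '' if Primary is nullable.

Primary ::= / Cond Cond id contributes {/}.
Primary ::= / + Block contributes {/}.
Primary ::= '' contributes ''.
From Primary ::= Cond +: Cond nullable, take FIRST(Cond) ∪ {+} = { +, /, =, [ }.
Union: FIRST(Primary) = { +, /, =, [, '' }.

{ +, /, =, [, '' }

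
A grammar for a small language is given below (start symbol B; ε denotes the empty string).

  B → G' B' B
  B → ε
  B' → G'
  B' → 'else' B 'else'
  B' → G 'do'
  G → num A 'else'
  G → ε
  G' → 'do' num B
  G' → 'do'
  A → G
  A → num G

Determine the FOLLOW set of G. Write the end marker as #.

In B' → G 'do': add FIRST('do') = { 'do' }.
In A → G: G is at the end, add FOLLOW(A) = { 'else' }.
In A → num G: G is at the end, add FOLLOW(A) = { 'else' }.
Union: FOLLOW(G) = { 'do', 'else' }.

{ 'do', 'else' }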